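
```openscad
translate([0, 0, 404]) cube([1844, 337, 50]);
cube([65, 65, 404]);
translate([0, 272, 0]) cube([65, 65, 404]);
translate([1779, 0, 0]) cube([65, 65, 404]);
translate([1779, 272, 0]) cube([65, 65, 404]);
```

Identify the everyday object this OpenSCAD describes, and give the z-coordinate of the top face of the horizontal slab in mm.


A bench. The seat-top height is 454 mm.

A long slab on four corner posts — a bench. The slab sits at z = 404 with thickness 50, so the top is 404 + 50 = 454 mm.


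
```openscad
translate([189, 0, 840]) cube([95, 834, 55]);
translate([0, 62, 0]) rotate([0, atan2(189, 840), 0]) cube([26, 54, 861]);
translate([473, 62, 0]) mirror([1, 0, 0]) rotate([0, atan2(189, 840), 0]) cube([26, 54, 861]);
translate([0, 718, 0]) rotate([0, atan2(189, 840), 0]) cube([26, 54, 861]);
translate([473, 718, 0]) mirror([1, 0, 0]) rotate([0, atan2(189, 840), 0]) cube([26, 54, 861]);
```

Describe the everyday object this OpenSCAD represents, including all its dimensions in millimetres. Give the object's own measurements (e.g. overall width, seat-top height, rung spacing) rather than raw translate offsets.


A sawhorse. A 95×834×55 mm beam (x, y, z) sits on two A-frame leg pairs. Each pair is two raked legs of 26×54 mm section (54 mm along y) splaying symmetrically in x. Each leg rises 840 mm vertically over 189 mm of horizontal reach and is 861 mm long along its own axis. Every leg's outer bottom edge rests on the floor and its outer top edge meets a bottom edge of the beam — the left legs (tilting toward +x) meet the beam's −x bottom edge, the right legs (their mirror images, tilting toward −x) meet its +x bottom edge — so the leg tops tuck under the beam, the beam's underside is 840 mm above the floor, and the feet are 473 mm apart outside-to-outside with the beam centred between them. The two leg pairs are set in 62 mm from either end of the beam.


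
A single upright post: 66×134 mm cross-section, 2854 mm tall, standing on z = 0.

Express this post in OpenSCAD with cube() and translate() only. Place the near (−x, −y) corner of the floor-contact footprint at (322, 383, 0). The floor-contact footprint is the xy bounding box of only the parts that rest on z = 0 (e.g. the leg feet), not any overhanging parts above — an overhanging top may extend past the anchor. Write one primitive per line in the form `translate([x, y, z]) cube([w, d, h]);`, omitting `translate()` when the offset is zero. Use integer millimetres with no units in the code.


translate([322, 383, 0]) cube([66, 134, 2854]);


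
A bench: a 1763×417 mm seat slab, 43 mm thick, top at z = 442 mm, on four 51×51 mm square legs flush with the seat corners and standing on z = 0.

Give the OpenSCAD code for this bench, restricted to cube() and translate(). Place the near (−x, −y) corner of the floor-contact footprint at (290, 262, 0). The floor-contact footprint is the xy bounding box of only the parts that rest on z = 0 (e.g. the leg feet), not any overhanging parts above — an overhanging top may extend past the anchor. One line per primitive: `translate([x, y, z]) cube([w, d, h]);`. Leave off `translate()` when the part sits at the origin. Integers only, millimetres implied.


// leg_h = 442 − 43 = 399
translate([290, 262, 399]) cube([1763, 417, 43]);
translate([290, 262, 0]) cube([51, 51, 399]);
translate([290, 628, 0]) cube([51, 51, 399]);
translate([2002, 262, 0]) cube([51, 51, 399]);
translate([2002, 628, 0]) cube([51, 51, 399]);


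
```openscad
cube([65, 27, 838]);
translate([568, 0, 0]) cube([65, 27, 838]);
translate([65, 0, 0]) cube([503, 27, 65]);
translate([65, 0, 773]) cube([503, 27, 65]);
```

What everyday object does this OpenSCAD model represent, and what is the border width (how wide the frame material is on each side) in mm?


A picture frame. The border width is 65 mm.

Four thin pieces enclosing a rectangular opening — a picture frame. The two full-height stiles are 838 mm tall; the top rail sits at z = 773 and is 65 mm tall, so the border above the opening is 838 − 773 = 65 mm, matching the stile x-width.


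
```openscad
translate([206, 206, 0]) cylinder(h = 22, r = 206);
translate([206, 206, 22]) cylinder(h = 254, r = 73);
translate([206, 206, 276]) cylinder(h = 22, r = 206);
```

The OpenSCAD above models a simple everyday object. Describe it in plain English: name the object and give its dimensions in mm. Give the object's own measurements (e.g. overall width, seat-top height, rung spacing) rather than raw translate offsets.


A spool: two coaxial disc flanges of radius 206 mm and thickness 22 mm, joined by a core cylinder of radius 73 mm and height 254 mm. The lower flange rests on z = 0 and the three cylinders share a vertical axis.


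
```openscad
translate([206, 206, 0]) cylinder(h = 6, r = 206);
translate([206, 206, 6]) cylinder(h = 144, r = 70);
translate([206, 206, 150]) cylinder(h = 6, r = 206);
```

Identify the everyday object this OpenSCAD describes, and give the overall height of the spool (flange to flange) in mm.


A spool. The overall height is 156 mm.

Three coaxial cylinders, large–small–large — a spool. Two 6 mm flanges and a 144 mm core give 6 + 144 + 6 = 156 mm.


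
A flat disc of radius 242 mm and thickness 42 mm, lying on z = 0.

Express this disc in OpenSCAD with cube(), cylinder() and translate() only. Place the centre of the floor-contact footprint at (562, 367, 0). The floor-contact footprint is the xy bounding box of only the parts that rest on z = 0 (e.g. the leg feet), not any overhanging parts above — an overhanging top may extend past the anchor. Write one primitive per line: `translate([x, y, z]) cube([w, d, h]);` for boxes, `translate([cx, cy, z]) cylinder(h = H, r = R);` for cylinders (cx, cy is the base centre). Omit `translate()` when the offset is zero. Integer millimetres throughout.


translate([562, 367, 0]) cylinder(h = 42, r = 242);


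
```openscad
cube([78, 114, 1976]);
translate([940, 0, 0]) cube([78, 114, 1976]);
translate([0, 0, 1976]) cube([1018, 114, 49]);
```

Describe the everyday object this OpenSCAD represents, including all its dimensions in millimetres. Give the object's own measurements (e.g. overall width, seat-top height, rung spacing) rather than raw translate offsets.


A door frame. The clear opening is 862 mm wide and 1976 mm high. Two 78 mm wide jambs, 114 mm deep, stand either side of the opening from the floor to the top of the opening. A 49 mm thick head sits across the top of both jambs, spanning the full outside width of the frame.


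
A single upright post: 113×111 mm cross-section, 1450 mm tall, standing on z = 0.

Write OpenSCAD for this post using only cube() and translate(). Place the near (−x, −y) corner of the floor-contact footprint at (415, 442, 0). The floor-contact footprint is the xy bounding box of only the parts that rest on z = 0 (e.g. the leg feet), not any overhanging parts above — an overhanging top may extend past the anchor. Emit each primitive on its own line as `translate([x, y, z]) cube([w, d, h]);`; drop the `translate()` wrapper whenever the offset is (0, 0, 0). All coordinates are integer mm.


translate([415, 442, 0]) cube([113, 111, 1450]);


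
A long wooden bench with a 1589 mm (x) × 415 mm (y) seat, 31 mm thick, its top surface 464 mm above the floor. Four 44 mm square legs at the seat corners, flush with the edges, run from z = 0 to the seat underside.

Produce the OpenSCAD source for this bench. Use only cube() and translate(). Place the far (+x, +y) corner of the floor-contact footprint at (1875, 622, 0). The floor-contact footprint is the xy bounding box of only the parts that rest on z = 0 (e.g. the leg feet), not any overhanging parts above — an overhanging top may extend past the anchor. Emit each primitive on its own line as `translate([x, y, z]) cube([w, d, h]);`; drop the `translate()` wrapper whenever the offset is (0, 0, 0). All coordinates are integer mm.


// leg_h = 464 − 31 = 433
translate([286, 207, 433]) cube([1589, 415, 31]);
translate([286, 207, 0]) cube([44, 44, 433]);
translate([286, 578, 0]) cube([44, 44, 433]);
translate([1831, 207, 0]) cube([44, 44, 433]);
translate([1831, 578, 0]) cube([44, 44, 433]);


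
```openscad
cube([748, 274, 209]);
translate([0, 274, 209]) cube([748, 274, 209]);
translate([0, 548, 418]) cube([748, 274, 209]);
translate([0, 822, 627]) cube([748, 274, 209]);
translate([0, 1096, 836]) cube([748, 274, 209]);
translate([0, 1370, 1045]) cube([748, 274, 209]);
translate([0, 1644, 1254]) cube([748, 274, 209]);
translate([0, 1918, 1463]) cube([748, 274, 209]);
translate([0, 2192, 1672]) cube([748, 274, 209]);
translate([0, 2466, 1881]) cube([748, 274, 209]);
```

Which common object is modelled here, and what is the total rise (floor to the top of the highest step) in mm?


A staircase. The total rise is 2090 mm.

10 identical blocks, each offset up and back from the previous — a staircase. Each step is 209 mm tall and there are 10 of them, so the total rise is 10 × 209 = 2090 mm.


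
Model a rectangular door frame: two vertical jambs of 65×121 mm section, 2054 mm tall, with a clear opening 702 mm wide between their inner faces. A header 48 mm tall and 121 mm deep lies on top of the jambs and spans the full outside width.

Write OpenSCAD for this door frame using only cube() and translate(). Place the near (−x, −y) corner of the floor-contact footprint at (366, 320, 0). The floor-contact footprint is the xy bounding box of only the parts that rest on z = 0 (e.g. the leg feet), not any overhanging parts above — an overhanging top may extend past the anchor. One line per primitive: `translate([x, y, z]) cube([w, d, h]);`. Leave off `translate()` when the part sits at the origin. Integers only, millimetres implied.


translate([366, 320, 0]) cube([65, 121, 2054]);
translate([1133, 320, 0]) cube([65, 121, 2054]);
translate([366, 320, 2054]) cube([832, 121, 48]);


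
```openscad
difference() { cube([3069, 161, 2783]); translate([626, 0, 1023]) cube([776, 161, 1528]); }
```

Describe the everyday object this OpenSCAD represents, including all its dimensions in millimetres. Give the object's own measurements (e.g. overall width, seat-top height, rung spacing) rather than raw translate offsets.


A wall 3069 mm long (x), 161 mm thick (y), 2783 mm tall, with a rectangular window opening cut through it. The opening is 776 mm wide and 1528 mm tall; its sill is at z = 1023 mm and its near (−x) edge is 626 mm from the wall's −x end. The opening passes through the full wall thickness.


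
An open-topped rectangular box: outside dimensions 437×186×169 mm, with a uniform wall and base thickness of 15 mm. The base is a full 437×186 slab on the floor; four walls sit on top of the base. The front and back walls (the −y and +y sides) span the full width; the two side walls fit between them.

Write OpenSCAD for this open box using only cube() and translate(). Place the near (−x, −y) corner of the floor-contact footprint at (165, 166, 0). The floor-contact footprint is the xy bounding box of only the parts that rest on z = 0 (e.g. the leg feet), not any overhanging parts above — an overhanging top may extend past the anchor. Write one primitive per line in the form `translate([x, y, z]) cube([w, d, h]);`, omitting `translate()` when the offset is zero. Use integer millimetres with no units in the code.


translate([165, 166, 0]) cube([437, 186, 15]);
translate([165, 166, 15]) cube([437, 15, 154]);
translate([165, 337, 15]) cube([437, 15, 154]);
translate([165, 181, 15]) cube([15, 156, 154]);
translate([587, 181, 15]) cube([15, 156, 154]);


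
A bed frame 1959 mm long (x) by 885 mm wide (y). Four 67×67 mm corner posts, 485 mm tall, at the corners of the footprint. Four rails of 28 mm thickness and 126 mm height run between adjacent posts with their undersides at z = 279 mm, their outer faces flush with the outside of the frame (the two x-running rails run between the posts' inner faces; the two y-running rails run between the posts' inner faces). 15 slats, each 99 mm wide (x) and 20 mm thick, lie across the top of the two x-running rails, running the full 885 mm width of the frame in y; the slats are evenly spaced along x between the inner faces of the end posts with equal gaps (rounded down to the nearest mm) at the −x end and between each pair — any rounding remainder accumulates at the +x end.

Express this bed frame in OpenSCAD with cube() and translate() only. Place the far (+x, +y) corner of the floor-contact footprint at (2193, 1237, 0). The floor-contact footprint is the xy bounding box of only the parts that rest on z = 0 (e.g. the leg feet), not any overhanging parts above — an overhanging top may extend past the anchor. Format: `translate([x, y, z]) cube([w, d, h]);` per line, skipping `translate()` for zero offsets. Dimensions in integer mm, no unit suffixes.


translate([234, 352, 0]) cube([67, 67, 485]);
translate([234, 1170, 0]) cube([67, 67, 485]);
translate([2126, 352, 0]) cube([67, 67, 485]);
translate([2126, 1170, 0]) cube([67, 67, 485]);
translate([301, 352, 279]) cube([1825, 28, 126]);
translate([301, 1209, 279]) cube([1825, 28, 126]);
translate([234, 419, 279]) cube([28, 751, 126]);
translate([2165, 419, 279]) cube([28, 751, 126]);
translate([322, 352, 405]) cube([99, 885, 20]);
translate([442, 352, 405]) cube([99, 885, 20]);
translate([562, 352, 405]) cube([99, 885, 20]);
translate([682, 352, 405]) cube([99, 885, 20]);
translate([802, 352, 405]) cube([99, 885, 20]);
translate([922, 352, 405]) cube([99, 885, 20]);
translate([1042, 352, 405]) cube([99, 885, 20]);
translate([1162, 352, 405]) cube([99, 885, 20]);
translate([1282, 352, 405]) cube([99, 885, 20]);
translate([1402, 352, 405]) cube([99, 885, 20]);
translate([1522, 352, 405]) cube([99, 885, 20]);
translate([1642, 352, 405]) cube([99, 885, 20]);
translate([1762, 352, 405]) cube([99, 885, 20]);
translate([1882, 352, 405]) cube([99, 885, 20]);
translate([2002, 352, 405]) cube([99, 885, 20]);


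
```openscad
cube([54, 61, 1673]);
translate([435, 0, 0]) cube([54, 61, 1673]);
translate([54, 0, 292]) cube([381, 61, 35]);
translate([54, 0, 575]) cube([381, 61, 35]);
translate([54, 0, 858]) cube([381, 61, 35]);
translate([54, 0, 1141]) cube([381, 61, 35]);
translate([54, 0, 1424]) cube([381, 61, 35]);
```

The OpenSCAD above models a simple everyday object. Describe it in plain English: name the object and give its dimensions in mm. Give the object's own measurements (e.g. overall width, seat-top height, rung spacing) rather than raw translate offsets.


A straight ladder. Two 54×61 mm vertical rails, 1673 mm tall, stand 489 mm apart (outside-to-outside) with their front faces coplanar on the −y side. 5 rungs, each 61 mm deep and 35 mm tall, span between the inner faces of the rails, front faces flush with the rails. The lowest rung's underside is at z = 292 mm and rungs are spaced 283 mm apart (underside to underside).


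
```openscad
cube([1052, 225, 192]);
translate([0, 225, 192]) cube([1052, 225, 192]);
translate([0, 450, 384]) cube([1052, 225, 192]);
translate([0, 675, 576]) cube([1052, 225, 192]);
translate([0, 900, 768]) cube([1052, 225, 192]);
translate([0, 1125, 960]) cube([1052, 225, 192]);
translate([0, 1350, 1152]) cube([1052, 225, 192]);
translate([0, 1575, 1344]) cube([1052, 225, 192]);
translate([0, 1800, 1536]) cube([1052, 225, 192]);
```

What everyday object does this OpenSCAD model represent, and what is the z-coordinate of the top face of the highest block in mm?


A staircase. The total rise is 1728 mm.

9 identical blocks, each offset up and back from the previous — a staircase. Each step is 192 mm tall and there are 9 of them, so the total rise is 9 × 192 = 1728 mm.


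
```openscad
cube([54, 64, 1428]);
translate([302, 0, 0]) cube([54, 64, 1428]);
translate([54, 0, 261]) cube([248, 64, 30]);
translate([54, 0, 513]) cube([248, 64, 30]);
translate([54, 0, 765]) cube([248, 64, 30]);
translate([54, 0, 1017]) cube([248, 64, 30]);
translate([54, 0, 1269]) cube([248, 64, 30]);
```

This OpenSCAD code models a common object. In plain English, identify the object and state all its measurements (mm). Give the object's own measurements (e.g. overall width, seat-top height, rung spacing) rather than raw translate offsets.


A straight ladder. Two 54×64 mm vertical rails, 1428 mm tall, stand 356 mm apart (outside-to-outside) with their front faces coplanar on the −y side. 5 rungs, each 64 mm deep and 30 mm tall, span between the inner faces of the rails, front faces flush with the rails. The lowest rung's underside is at z = 261 mm and rungs are spaced 252 mm apart (underside to underside).


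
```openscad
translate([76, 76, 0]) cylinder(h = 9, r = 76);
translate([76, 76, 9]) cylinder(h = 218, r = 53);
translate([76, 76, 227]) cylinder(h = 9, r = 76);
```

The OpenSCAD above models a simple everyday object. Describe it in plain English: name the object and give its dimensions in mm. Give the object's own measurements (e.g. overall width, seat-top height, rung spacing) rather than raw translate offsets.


A spool: two coaxial disc flanges of radius 76 mm and thickness 9 mm, joined by a core cylinder of radius 53 mm and height 218 mm. The lower flange rests on z = 0 and the three cylinders share a vertical axis.


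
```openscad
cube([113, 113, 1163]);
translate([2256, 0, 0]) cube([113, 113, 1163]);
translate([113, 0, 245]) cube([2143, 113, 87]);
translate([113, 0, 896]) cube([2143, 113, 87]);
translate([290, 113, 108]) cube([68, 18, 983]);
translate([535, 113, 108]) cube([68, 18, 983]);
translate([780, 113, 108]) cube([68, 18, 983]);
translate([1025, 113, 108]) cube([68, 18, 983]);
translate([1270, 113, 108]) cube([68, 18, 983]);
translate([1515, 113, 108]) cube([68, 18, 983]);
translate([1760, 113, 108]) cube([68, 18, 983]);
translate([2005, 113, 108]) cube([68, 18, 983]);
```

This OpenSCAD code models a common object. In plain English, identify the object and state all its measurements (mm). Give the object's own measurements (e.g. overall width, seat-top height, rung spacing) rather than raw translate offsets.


A fence section. Two 113×113 mm posts, 1163 mm tall, stand on the floor with a clear span of 2143 mm between their inner faces. Two horizontal rails of 113×87 mm section span the gap between the posts with their undersides at z = 245 mm and z = 896 mm, flush with the posts' −y face. 8 pickets, each 68 mm wide, 18 mm thick and 983 mm tall, are fixed to the +y face of the rails with their bottoms at z = 108 mm, spaced across the span with a 177 mm gap after the −x post and between neighbouring pickets, with 183 mm left before the +x post.


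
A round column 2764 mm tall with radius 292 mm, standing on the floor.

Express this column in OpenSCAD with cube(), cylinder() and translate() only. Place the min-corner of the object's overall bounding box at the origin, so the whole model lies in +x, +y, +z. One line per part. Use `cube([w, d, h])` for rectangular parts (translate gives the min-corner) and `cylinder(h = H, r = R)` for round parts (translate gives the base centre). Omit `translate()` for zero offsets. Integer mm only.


translate([292, 292, 0]) cylinder(h = 2764, r = 292);


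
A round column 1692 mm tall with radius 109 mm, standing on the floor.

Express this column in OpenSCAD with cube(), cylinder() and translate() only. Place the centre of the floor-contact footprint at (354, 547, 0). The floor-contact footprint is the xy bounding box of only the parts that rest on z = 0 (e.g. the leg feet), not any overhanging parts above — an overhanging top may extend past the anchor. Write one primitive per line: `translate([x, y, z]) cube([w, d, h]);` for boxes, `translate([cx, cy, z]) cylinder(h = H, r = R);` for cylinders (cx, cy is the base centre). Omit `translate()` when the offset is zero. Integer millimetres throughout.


translate([354, 547, 0]) cylinder(h = 1692, r = 109);


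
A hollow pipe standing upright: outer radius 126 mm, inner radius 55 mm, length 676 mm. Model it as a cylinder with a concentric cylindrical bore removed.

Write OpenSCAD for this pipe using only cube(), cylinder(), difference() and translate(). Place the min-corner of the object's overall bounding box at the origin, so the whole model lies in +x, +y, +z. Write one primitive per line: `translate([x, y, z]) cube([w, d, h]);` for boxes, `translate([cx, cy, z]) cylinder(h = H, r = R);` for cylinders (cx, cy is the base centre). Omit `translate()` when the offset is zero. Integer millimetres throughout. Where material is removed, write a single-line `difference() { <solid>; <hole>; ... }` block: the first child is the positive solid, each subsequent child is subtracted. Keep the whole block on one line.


difference() { translate([126, 126, 0]) cylinder(h = 676, r = 126); translate([126, 126, 0]) cylinder(h = 676, r = 55); }


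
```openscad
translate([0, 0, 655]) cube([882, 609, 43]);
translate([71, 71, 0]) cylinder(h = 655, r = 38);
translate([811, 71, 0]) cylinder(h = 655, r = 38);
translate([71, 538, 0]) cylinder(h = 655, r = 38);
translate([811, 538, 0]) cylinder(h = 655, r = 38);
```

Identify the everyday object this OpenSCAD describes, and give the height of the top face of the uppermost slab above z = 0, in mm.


A table. The table height is 698 mm.

A 882×609×43 slab sits at z = 655 on four Ø76 mm round legs — a table. The top surface is at 655 + 43 = 698 mm.


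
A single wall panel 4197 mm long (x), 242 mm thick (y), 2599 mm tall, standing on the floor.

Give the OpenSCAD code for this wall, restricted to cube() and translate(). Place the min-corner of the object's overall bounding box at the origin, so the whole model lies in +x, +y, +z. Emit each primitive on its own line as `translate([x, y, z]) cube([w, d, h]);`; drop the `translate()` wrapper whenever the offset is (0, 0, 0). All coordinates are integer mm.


cube([4197, 242, 2599]);


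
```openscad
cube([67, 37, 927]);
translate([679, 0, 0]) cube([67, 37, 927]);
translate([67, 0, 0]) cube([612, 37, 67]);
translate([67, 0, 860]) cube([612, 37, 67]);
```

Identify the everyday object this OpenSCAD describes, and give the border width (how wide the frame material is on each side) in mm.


A picture frame. The border width is 67 mm.

Four thin pieces enclosing a rectangular opening — a picture frame. The two full-height stiles are 927 mm tall; the top rail sits at z = 860 and is 67 mm tall, so the border above the opening is 927 − 860 = 67 mm, matching the stile x-width.


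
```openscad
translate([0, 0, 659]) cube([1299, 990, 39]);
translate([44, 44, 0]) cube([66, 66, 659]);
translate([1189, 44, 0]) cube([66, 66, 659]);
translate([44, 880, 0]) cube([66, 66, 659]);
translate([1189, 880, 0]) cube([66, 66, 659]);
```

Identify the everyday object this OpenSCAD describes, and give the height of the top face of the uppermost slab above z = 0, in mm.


A table. The table height is 698 mm.

A 1299×990×39 slab sits at z = 659 on four 66 mm square posts — a table. The top surface is at 659 + 39 = 698 mm.


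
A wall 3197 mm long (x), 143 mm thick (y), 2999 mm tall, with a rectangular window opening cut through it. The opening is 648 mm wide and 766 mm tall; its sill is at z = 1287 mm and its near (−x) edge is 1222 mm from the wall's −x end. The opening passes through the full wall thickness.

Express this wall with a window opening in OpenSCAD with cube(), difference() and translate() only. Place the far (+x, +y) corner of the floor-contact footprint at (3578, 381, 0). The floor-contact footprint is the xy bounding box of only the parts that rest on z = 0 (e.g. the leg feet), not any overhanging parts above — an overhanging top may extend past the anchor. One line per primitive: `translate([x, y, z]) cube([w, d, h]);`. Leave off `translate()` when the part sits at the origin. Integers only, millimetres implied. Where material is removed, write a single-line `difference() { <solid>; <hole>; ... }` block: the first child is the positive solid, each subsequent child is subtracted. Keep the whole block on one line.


difference() { translate([381, 238, 0]) cube([3197, 143, 2999]); translate([1603, 238, 1287]) cube([648, 143, 766]); }


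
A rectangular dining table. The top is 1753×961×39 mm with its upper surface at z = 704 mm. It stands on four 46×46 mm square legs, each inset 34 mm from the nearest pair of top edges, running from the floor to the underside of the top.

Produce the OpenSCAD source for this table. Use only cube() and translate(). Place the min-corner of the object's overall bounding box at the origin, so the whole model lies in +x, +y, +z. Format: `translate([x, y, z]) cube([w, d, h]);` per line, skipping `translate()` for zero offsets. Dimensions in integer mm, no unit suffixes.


// leg_h = 704 - 39 = 665
translate([0, 0, 665]) cube([1753, 961, 39]);
translate([34, 34, 0]) cube([46, 46, 665]);
translate([1673, 34, 0]) cube([46, 46, 665]);
translate([34, 881, 0]) cube([46, 46, 665]);
translate([1673, 881, 0]) cube([46, 46, 665]);


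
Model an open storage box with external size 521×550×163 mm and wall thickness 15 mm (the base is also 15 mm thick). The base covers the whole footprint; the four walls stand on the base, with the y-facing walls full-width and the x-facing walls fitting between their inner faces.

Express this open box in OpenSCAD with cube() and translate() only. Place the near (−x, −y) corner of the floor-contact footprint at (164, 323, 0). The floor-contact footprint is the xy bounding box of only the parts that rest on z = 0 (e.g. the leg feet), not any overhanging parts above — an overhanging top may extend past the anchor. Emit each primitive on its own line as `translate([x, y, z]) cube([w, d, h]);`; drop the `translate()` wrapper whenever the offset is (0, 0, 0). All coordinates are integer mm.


translate([164, 323, 0]) cube([521, 550, 15]);
translate([164, 323, 15]) cube([521, 15, 148]);
translate([164, 858, 15]) cube([521, 15, 148]);
translate([164, 338, 15]) cube([15, 520, 148]);
translate([670, 338, 15]) cube([15, 520, 148]);


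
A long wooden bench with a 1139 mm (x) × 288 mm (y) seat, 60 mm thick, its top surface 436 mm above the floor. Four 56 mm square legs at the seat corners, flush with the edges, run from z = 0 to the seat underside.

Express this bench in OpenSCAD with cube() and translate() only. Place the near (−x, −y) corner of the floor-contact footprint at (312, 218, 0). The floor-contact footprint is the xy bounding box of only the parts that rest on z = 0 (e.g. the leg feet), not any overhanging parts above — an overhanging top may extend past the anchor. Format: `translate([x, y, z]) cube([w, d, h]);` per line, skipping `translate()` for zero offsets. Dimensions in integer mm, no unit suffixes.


translate([312, 218, 376]) cube([1139, 288, 60]);
translate([312, 218, 0]) cube([56, 56, 376]);
translate([312, 450, 0]) cube([56, 56, 376]);
translate([1395, 218, 0]) cube([56, 56, 376]);
translate([1395, 450, 0]) cube([56, 56, 376]);


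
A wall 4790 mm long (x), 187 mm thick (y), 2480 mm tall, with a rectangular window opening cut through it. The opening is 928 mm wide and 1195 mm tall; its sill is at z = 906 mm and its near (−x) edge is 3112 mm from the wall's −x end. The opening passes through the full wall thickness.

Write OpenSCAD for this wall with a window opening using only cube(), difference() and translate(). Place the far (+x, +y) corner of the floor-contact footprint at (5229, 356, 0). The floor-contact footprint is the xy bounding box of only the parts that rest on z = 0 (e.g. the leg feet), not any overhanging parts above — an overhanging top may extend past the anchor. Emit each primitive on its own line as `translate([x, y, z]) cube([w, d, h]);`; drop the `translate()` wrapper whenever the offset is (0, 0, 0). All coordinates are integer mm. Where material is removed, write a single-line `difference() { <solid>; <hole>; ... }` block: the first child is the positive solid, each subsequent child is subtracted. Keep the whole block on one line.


difference() { translate([439, 169, 0]) cube([4790, 187, 2480]); translate([3551, 169, 906]) cube([928, 187, 1195]); }


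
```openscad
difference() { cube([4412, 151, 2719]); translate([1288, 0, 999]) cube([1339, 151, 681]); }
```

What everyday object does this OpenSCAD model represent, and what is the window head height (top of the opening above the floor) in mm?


A wall with a window opening. The window head height is 1680 mm.

A wall with a rectangular opening subtracted — a window. Sill at z = 999, opening 681 mm tall, so the head is at 999 + 681 = 1680 mm.


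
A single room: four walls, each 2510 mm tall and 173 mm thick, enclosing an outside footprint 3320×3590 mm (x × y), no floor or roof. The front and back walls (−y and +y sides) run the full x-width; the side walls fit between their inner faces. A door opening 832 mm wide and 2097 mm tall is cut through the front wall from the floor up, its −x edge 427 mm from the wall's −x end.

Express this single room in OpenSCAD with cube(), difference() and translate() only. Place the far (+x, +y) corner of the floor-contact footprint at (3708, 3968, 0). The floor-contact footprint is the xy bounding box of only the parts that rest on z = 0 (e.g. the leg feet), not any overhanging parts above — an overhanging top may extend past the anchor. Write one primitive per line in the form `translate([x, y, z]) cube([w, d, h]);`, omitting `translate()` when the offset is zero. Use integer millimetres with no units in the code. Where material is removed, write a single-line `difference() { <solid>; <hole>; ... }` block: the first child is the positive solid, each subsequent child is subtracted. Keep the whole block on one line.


difference() { translate([388, 378, 0]) cube([3320, 173, 2510]); translate([815, 378, 0]) cube([832, 173, 2097]); }
translate([388, 3795, 0]) cube([3320, 173, 2510]);
translate([388, 551, 0]) cube([173, 3244, 2510]);
translate([3535, 551, 0]) cube([173, 3244, 2510]);


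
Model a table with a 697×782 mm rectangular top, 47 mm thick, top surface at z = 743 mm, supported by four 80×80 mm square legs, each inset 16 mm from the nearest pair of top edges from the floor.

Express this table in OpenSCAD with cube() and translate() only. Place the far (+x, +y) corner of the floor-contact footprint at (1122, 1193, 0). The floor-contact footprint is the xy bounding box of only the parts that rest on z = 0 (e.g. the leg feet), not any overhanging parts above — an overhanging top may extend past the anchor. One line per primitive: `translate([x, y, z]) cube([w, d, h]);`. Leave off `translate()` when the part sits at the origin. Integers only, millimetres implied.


translate([441, 427, 696]) cube([697, 782, 47]);
translate([457, 443, 0]) cube([80, 80, 696]);
translate([1042, 443, 0]) cube([80, 80, 696]);
translate([457, 1113, 0]) cube([80, 80, 696]);
translate([1042, 1113, 0]) cube([80, 80, 696]);


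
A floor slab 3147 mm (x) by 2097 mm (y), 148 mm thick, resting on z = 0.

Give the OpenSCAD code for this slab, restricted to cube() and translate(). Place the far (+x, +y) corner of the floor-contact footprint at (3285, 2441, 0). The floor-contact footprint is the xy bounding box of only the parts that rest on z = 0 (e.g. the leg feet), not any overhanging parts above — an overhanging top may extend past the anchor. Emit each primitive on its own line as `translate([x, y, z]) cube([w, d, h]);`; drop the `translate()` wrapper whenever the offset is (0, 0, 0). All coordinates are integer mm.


translate([138, 344, 0]) cube([3147, 2097, 148]);


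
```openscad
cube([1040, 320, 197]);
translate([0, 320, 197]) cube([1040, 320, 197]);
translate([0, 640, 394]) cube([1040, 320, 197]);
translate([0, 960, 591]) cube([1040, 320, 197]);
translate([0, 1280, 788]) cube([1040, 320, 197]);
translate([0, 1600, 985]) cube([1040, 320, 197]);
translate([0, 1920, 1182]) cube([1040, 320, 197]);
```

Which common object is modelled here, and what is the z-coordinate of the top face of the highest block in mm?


A staircase. The total rise is 1379 mm.

7 identical blocks, each offset up and back from the previous — a staircase. Each step is 197 mm tall and there are 7 of them, so the total rise is 7 × 197 = 1379 mm.


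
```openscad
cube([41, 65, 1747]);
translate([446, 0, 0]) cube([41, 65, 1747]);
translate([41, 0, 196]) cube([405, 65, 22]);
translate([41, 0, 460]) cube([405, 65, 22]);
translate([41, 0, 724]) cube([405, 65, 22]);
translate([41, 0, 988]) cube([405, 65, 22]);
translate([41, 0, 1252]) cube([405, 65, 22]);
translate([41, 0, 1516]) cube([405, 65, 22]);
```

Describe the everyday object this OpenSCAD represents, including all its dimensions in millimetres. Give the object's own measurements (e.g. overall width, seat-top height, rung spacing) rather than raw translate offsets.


A straight ladder. Two 41×65 mm vertical rails, 1747 mm tall, stand 487 mm apart (outside-to-outside) with their front faces coplanar on the −y side. 6 rungs, each 65 mm deep and 22 mm tall, span between the inner faces of the rails, front faces flush with the rails. The lowest rung's underside is at z = 196 mm and rungs are spaced 264 mm apart (underside to underside).


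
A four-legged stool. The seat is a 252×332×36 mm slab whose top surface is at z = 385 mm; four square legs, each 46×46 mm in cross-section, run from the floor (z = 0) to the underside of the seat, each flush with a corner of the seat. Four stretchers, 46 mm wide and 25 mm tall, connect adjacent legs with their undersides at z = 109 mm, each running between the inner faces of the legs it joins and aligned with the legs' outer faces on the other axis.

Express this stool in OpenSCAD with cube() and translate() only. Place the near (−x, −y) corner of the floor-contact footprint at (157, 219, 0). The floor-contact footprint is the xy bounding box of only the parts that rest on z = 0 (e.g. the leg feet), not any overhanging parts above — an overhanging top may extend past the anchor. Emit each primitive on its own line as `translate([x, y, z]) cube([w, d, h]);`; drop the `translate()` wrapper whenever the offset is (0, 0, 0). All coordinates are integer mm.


// leg_h = 385 - 36 = 349
// stretcher span = 252 - 2*46 = 160
translate([157, 219, 349]) cube([252, 332, 36]);
translate([157, 219, 0]) cube([46, 46, 349]);
translate([363, 219, 0]) cube([46, 46, 349]);
translate([157, 505, 0]) cube([46, 46, 349]);
translate([363, 505, 0]) cube([46, 46, 349]);
translate([203, 219, 109]) cube([160, 46, 25]);
translate([203, 505, 109]) cube([160, 46, 25]);
translate([157, 265, 109]) cube([46, 240, 25]);
translate([363, 265, 109]) cube([46, 240, 25]);


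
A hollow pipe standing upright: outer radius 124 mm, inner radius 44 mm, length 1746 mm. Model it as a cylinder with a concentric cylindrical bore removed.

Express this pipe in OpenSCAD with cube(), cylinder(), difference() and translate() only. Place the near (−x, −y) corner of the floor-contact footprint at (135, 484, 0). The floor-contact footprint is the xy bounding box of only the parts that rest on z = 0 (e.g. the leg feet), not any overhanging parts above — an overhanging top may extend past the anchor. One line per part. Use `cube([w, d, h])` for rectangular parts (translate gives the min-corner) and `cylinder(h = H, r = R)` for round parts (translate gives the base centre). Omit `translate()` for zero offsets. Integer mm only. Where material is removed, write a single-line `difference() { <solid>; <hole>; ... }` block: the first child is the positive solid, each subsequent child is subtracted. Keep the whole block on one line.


difference() { translate([259, 608, 0]) cylinder(h = 1746, r = 124); translate([259, 608, 0]) cylinder(h = 1746, r = 44); }


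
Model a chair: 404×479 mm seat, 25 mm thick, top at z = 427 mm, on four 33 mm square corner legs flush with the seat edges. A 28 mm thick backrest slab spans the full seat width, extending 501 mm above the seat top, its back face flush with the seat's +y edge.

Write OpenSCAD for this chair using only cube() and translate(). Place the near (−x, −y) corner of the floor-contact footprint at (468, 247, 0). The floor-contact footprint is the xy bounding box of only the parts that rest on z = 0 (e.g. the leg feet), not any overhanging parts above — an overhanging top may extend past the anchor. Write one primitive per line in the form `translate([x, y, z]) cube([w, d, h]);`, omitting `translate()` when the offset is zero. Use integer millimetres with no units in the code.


translate([468, 247, 402]) cube([404, 479, 25]);
translate([468, 247, 0]) cube([33, 33, 402]);
translate([839, 247, 0]) cube([33, 33, 402]);
translate([468, 693, 0]) cube([33, 33, 402]);
translate([839, 693, 0]) cube([33, 33, 402]);
translate([468, 698, 427]) cube([404, 28, 501]);


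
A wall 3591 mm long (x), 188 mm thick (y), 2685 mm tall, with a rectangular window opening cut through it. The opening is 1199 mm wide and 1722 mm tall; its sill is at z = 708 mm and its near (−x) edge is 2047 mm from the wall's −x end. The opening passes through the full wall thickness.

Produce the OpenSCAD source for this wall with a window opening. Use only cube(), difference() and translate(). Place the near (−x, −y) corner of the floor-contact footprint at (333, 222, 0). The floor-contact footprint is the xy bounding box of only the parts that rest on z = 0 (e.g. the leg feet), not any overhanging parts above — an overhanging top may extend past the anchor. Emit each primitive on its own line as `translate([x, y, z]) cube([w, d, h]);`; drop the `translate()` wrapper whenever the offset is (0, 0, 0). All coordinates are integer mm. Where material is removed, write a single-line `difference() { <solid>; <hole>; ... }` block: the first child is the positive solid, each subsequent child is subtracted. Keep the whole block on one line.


difference() { translate([333, 222, 0]) cube([3591, 188, 2685]); translate([2380, 222, 708]) cube([1199, 188, 1722]); }


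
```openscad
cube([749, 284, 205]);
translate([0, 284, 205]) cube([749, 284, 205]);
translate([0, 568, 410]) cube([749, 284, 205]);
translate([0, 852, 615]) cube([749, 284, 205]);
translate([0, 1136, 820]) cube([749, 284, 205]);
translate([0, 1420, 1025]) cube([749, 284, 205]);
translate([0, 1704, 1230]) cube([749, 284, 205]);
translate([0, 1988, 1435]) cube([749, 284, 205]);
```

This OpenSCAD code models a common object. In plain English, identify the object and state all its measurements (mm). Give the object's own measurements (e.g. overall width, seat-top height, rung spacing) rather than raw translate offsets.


A straight staircase of 8 solid steps. Each step is 749 mm wide (x), 284 mm deep (y, the going) and 205 mm tall (the rise). The first step rests on the floor; each subsequent step sits one going further in +y and one rise higher in +z, directly behind and above the previous step with no overlap.


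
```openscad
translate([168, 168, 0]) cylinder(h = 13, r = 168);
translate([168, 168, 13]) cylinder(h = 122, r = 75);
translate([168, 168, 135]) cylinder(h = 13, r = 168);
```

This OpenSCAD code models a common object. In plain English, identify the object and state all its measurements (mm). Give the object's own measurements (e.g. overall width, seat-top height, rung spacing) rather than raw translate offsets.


A spool: two coaxial disc flanges of radius 168 mm and thickness 13 mm, joined by a core cylinder of radius 75 mm and height 122 mm. The lower flange rests on z = 0 and the three cylinders share a vertical axis.


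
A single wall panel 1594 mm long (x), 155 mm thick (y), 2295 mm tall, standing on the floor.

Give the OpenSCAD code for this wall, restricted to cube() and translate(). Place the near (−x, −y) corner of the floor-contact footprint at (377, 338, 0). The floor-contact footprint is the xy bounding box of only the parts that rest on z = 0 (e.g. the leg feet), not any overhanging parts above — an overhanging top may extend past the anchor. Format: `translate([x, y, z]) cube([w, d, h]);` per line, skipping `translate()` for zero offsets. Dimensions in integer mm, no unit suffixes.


translate([377, 338, 0]) cube([1594, 155, 2295]);
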